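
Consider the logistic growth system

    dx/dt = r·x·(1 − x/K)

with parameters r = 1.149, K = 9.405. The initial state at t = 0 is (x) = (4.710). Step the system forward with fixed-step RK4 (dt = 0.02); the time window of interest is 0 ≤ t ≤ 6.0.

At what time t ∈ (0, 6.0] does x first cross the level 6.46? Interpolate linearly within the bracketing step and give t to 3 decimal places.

t = 0.681

t=0.000: state=(4.710)
step 1 (dt=0.02): k1=(2.702), k2=(2.701), k3=(2.701), k4=(2.701); state += dt/6·(k1+2k2+2k3+k4)
t=0.020: state=(4.764)
t=0.040: state=(4.818)
t=0.060: state=(4.872)
continuing one RK4 step at a time; state shown every 10 steps (Δt=0.2):
t=0.200: state=(5.248)
t=0.400: state=(5.772)
t=0.600: state=(6.269)
t=0.680: state=(6.458)
next step: t=0.700: state=(6.504) — x has crossed 6.46
linear interpolation between t=0.680 (6.45796) and t=0.700 (6.50426) → t≈0.681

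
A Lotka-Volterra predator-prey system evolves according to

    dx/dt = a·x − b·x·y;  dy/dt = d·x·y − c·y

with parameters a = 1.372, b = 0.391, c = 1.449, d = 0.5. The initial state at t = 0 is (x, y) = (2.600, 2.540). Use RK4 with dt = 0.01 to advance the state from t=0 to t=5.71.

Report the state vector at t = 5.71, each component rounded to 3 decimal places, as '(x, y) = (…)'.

(x, y) = (3.872, 3.202)

t=0.000: state=(2.600, 2.540)
step 1 (dt=0.01): k1=(0.985, -0.378), k2=(0.989, -0.372), k3=(0.989, -0.372), k4=(0.993, -0.365); state += dt/6·(k1+2k2+2k3+k4)
t=0.010: state=(2.610, 2.536)
t=0.020: state=(2.620, 2.533)
t=0.030: state=(2.630, 2.529)
continuing one RK4 step at a time; state shown every 20 steps (Δt=0.2):
t=0.200: state=(2.811, 2.491)
t=0.400: state=(3.044, 2.498)
t=0.600: state=(3.287, 2.566)
t=0.800: state=(3.522, 2.700)
t=1.000: state=(3.724, 2.904)
t=1.200: state=(3.865, 3.178)
t=1.400: state=(3.916, 3.512)
t=1.600: state=(3.859, 3.881)
t=1.800: state=(3.695, 4.241)
t=2.000: state=(3.447, 4.539)
t=2.200: state=(3.154, 4.727)
t=2.400: state=(2.859, 4.778)
t=2.600: state=(2.596, 4.695)
t=2.800: state=(2.382, 4.505)
t=3.000: state=(2.225, 4.243)
t=3.200: state=(2.126, 3.945)
t=3.400: state=(2.079, 3.642)
t=3.600: state=(2.081, 3.355)
t=3.800: state=(2.128, 3.098)
t=4.000: state=(2.217, 2.880)
t=4.200: state=(2.345, 2.707)
t=4.400: state=(2.510, 2.582)
t=4.600: state=(2.708, 2.507)
t=4.800: state=(2.932, 2.487)
t=5.000: state=(3.172, 2.526)
t=5.200: state=(3.413, 2.628)
t=5.400: state=(3.634, 2.798)
t=5.600: state=(3.808, 3.040)
t=5.710: state=(3.872, 3.202)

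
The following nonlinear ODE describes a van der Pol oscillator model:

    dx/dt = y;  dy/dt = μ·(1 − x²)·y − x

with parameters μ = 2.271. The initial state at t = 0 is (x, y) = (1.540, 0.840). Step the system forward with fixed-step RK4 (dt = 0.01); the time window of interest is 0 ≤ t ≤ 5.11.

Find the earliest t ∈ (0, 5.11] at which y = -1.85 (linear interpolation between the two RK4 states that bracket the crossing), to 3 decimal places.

t=0.000: state=(1.540, 0.840)
step 1 (dt=0.01): k1=(0.840, -4.157), k2=(0.819, -4.120), k3=(0.819, -4.120), k4=(0.799, -4.082); state += dt/6·(k1+2k2+2k3+k4)
t=0.010: state=(1.548, 0.799)
t=0.020: state=(1.556, 0.758)
t=0.030: state=(1.563, 0.719)
continuing one RK4 step at a time; state shown every 20 steps (Δt=0.2):
t=0.200: state=(1.636, 0.187)
t=0.400: state=(1.637, -0.143)
t=0.600: state=(1.591, -0.299)
t=0.800: state=(1.522, -0.387)
t=1.000: state=(1.437, -0.455)
t=1.200: state=(1.339, -0.527)
t=1.400: state=(1.225, -0.616)
t=1.600: state=(1.090, -0.743)
t=1.800: state=(0.924, -0.939)
t=2.000: state=(0.706, -1.268)
t=2.190: state=(0.418, -1.820)
next step: t=2.200: state=(0.399, -1.858) — y has crossed -1.85
linear interpolation between t=2.190 (-1.81953) and t=2.200 (-1.85841) → t≈2.198

t = 2.198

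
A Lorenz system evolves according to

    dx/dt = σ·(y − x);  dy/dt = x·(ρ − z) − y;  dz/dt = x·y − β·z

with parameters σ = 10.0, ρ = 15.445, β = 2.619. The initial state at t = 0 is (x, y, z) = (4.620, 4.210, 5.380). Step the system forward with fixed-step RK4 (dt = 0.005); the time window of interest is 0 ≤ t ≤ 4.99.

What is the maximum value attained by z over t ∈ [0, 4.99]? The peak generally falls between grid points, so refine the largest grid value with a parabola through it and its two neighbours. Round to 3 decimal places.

t=0.000: state=(4.620, 4.210, 5.380)
step 1 (dt=0.005): k1=(-4.100, 42.290, 5.360), k2=(-2.940, 42.020, 5.769), k3=(-2.976, 42.045, 5.776), k4=(-1.849, 41.797, 6.190); state += dt/6·(k1+2k2+2k3+k4)
t=0.005: state=(4.605, 4.420, 5.409)
t=0.010: state=(4.601, 4.628, 5.442)
t=0.015: state=(4.608, 4.834, 5.479)
continuing one RK4 step at a time; state shown every 40 steps (Δt=0.2):
t=0.200: state=(8.786, 11.713, 12.101)
t=0.400: state=(8.079, 4.385, 20.842)
t=0.600: state=(2.504, 1.324, 13.884)
t=0.800: state=(2.153, 2.704, 8.834)
t=1.000: state=(4.635, 6.683, 7.672)
t=1.200: state=(9.341, 10.763, 15.679)
t=1.400: state=(6.417, 3.420, 18.804)
t=1.600: state=(2.856, 2.368, 12.667)
t=1.800: state=(3.546, 4.621, 9.098)
t=2.000: state=(7.022, 9.168, 11.341)
t=2.200: state=(8.553, 7.126, 18.729)
t=2.400: state=(4.471, 2.983, 15.506)
t=2.600: state=(3.588, 4.024, 11.071)
t=2.800: state=(5.779, 7.425, 10.735)
t=3.000: state=(8.385, 8.528, 16.478)
t=3.200: state=(5.910, 4.195, 16.829)
t=3.400: state=(4.067, 4.005, 12.688)
t=3.600: state=(5.290, 6.464, 11.216)
t=3.800: state=(7.702, 8.406, 14.879)
t=4.000: state=(6.699, 5.337, 16.976)
t=4.200: state=(4.650, 4.258, 13.811)
t=4.400: state=(5.163, 5.969, 11.904)
t=4.600: state=(7.117, 7.912, 14.080)
t=4.800: state=(6.983, 6.088, 16.577)
t=4.990: state=(5.229, 4.624, 14.646)
largest grid value and its neighbours: z(0.365)=21.15365, z(0.370)=21.15852, z(0.375)=21.14553
parabola through these three points peaks at t≈0.369 with z≈21.15898

max z = 21.159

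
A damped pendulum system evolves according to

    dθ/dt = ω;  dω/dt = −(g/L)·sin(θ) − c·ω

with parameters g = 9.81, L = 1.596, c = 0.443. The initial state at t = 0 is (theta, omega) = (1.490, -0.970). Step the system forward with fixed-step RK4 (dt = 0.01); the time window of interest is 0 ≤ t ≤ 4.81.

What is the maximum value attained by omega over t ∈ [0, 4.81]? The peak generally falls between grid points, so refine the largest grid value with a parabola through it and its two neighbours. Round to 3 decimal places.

t=0.000: state=(1.490, -0.970)
step 1 (dt=0.01): k1=(-0.970, -5.697), k2=(-0.998, -5.682), k3=(-0.998, -5.682), k4=(-1.027, -5.666); state += dt/6·(k1+2k2+2k3+k4)
t=0.010: state=(1.480, -1.027)
t=0.020: state=(1.469, -1.083)
t=0.030: state=(1.458, -1.140)
continuing one RK4 step at a time; state shown every 20 steps (Δt=0.2):
t=0.200: state=(1.187, -2.032)
t=0.400: state=(0.696, -2.808)
t=0.600: state=(0.102, -3.019)
t=0.800: state=(-0.465, -2.539)
t=1.000: state=(-0.882, -1.578)
t=1.200: state=(-1.085, -0.454)
t=1.400: state=(-1.066, 0.630)
t=1.600: state=(-0.845, 1.544)
t=1.800: state=(-0.470, 2.134)
t=2.000: state=(-0.024, 2.237)
t=2.200: state=(0.390, 1.823)
t=2.400: state=(0.682, 1.055)
t=2.600: state=(0.803, 0.157)
t=2.800: state=(0.748, -0.691)
t=3.000: state=(0.540, -1.346)
t=3.200: state=(0.231, -1.676)
t=3.400: state=(-0.104, -1.604)
t=3.600: state=(-0.386, -1.173)
t=3.800: state=(-0.559, -0.526)
t=4.000: state=(-0.594, 0.171)
t=4.200: state=(-0.496, 0.775)
t=4.400: state=(-0.298, 1.169)
t=4.600: state=(-0.048, 1.272)
t=4.800: state=(0.191, 1.075)
t=4.810: state=(0.202, 1.058)
largest grid value and its neighbours: omega(1.930)=2.26271, omega(1.940)=2.26312, omega(1.950)=2.26215
parabola through these three points peaks at t≈1.938 with omega≈2.26314

max omega = 2.263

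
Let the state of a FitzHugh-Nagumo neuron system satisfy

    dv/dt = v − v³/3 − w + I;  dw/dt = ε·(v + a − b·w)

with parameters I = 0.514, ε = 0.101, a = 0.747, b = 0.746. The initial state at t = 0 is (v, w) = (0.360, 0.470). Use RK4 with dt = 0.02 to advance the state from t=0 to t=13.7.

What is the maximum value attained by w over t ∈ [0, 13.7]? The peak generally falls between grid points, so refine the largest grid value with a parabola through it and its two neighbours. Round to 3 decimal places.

t=0.000: state=(0.360, 0.470)
step 1 (dt=0.02): k1=(0.388, 0.076), k2=(0.391, 0.077), k3=(0.391, 0.077), k4=(0.394, 0.077); state += dt/6·(k1+2k2+2k3+k4)
t=0.020: state=(0.368, 0.472)
t=0.040: state=(0.376, 0.473)
t=0.060: state=(0.384, 0.475)
continuing one RK4 step at a time; state shown every 25 steps (Δt=0.5):
t=0.500: state=(0.588, 0.513)
t=1.000: state=(0.872, 0.567)
t=1.500: state=(1.159, 0.634)
t=2.000: state=(1.371, 0.710)
t=2.500: state=(1.478, 0.792)
t=3.000: state=(1.507, 0.874)
t=3.500: state=(1.493, 0.953)
t=4.000: state=(1.456, 1.028)
t=4.500: state=(1.408, 1.098)
t=5.000: state=(1.351, 1.163)
t=5.500: state=(1.288, 1.222)
t=6.000: state=(1.218, 1.276)
t=6.500: state=(1.141, 1.325)
t=7.000: state=(1.052, 1.367)
t=7.500: state=(0.949, 1.403)
t=8.000: state=(0.824, 1.432)
t=8.500: state=(0.662, 1.453)
t=9.000: state=(0.438, 1.464)
t=9.500: state=(0.099, 1.461)
t=10.000: state=(-0.443, 1.436)
t=10.500: state=(-1.189, 1.380)
t=11.000: state=(-1.762, 1.291)
t=11.500: state=(-1.953, 1.187)
t=12.000: state=(-1.974, 1.083)
t=12.500: state=(-1.952, 0.982)
t=13.000: state=(-1.920, 0.887)
t=13.500: state=(-1.886, 0.797)
t=13.700: state=(-1.873, 0.762)
largest grid value and its neighbours: w(9.140)=1.46509, w(9.160)=1.46510, w(9.180)=1.46509
parabola through these three points peaks at t≈9.159 with w≈1.46510

max w = 1.465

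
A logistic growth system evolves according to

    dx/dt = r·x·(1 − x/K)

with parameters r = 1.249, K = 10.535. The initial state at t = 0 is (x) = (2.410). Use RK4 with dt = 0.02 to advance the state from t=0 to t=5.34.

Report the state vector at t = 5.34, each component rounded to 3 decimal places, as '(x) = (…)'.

(x) = (10.490)

t=0.000: state=(2.410)
step 1 (dt=0.02): k1=(2.321), k2=(2.337), k3=(2.337), k4=(2.353); state += dt/6·(k1+2k2+2k3+k4)
t=0.020: state=(2.457)
t=0.040: state=(2.504)
t=0.060: state=(2.552)
continuing one RK4 step at a time; state shown every 10 steps (Δt=0.2):
t=0.200: state=(2.905)
t=0.400: state=(3.459)
t=0.600: state=(4.062)
t=0.800: state=(4.701)
t=1.000: state=(5.356)
t=1.200: state=(6.009)
t=1.400: state=(6.640)
t=1.600: state=(7.231)
t=1.800: state=(7.769)
t=2.000: state=(8.248)
t=2.200: state=(8.664)
t=2.400: state=(9.018)
t=2.600: state=(9.314)
t=2.800: state=(9.559)
t=3.000: state=(9.759)
t=3.200: state=(9.920)
t=3.400: state=(10.050)
t=3.600: state=(10.153)
t=3.800: state=(10.235)
t=4.000: state=(10.300)
t=4.200: state=(10.351)
t=4.400: state=(10.391)
t=4.600: state=(10.423)
t=4.800: state=(10.447)
t=5.000: state=(10.467)
t=5.200: state=(10.482)
t=5.340: state=(10.490)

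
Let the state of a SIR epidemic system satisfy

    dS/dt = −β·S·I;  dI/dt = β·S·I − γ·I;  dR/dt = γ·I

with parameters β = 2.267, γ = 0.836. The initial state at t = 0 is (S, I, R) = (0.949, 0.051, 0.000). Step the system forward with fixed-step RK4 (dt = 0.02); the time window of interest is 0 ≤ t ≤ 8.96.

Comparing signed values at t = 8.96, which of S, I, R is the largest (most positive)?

t=0.000: state=(0.949, 0.051, 0.000)
step 1 (dt=0.02): k1=(-0.110, 0.067, 0.043), k2=(-0.111, 0.068, 0.043), k3=(-0.111, 0.068, 0.043), k4=(-0.112, 0.069, 0.044); state += dt/6·(k1+2k2+2k3+k4)
t=0.020: state=(0.947, 0.052, 0.001)
t=0.040: state=(0.945, 0.054, 0.002)
t=0.060: state=(0.942, 0.055, 0.003)
continuing one RK4 step at a time; state shown every 25 steps (Δt=0.5):
t=0.500: state=(0.875, 0.095, 0.030)
t=1.000: state=(0.760, 0.158, 0.082)
t=1.500: state=(0.610, 0.227, 0.163)
t=2.000: state=(0.458, 0.273, 0.269)
t=2.500: state=(0.333, 0.281, 0.386)
t=3.000: state=(0.245, 0.256, 0.499)
t=3.500: state=(0.188, 0.215, 0.597)
t=4.000: state=(0.151, 0.171, 0.678)
t=4.500: state=(0.127, 0.132, 0.741)
t=5.000: state=(0.112, 0.099, 0.789)
t=5.500: state=(0.101, 0.074, 0.825)
t=6.000: state=(0.094, 0.054, 0.852)
t=6.500: state=(0.089, 0.040, 0.871)
t=7.000: state=(0.086, 0.029, 0.885)
t=7.500: state=(0.084, 0.021, 0.895)
t=8.000: state=(0.082, 0.015, 0.903)
t=8.500: state=(0.081, 0.011, 0.908)
t=8.960: state=(0.080, 0.008, 0.912)
compare at T: S=0.080, I=0.008, R=0.912

largest component: R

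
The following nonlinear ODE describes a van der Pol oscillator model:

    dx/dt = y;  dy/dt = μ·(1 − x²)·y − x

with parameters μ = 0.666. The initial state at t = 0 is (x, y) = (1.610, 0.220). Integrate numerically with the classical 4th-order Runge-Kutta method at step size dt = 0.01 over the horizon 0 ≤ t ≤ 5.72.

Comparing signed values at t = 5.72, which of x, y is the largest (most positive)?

largest component: y

t=0.000: state=(1.610, 0.220)
step 1 (dt=0.01): k1=(0.220, -1.843), k2=(0.211, -1.835), k3=(0.211, -1.835), k4=(0.202, -1.827); state += dt/6·(k1+2k2+2k3+k4)
t=0.010: state=(1.612, 0.202)
t=0.020: state=(1.614, 0.183)
t=0.030: state=(1.616, 0.165)
continuing one RK4 step at a time; state shown every 20 steps (Δt=0.2):
t=0.200: state=(1.619, -0.114)
t=0.400: state=(1.569, -0.382)
t=0.600: state=(1.470, -0.600)
t=0.800: state=(1.330, -0.792)
t=1.000: state=(1.154, -0.976)
t=1.200: state=(0.939, -1.172)
t=1.400: state=(0.683, -1.393)
t=1.600: state=(0.380, -1.643)
t=1.800: state=(0.025, -1.909)
t=2.000: state=(-0.381, -2.132)
t=2.200: state=(-0.817, -2.194)
t=2.400: state=(-1.239, -1.968)
t=2.600: state=(-1.585, -1.453)
t=2.800: state=(-1.812, -0.824)
t=3.000: state=(-1.920, -0.272)
t=3.200: state=(-1.931, 0.135)
t=3.400: state=(-1.874, 0.417)
t=3.600: state=(-1.769, 0.620)
t=3.800: state=(-1.628, 0.784)
t=4.000: state=(-1.457, 0.935)
t=4.200: state=(-1.254, 1.093)
t=4.400: state=(-1.018, 1.274)
t=4.600: state=(-0.742, 1.491)
t=4.800: state=(-0.419, 1.749)
t=5.000: state=(-0.041, 2.031)
t=5.200: state=(0.391, 2.271)
t=5.400: state=(0.856, 2.331)
t=5.600: state=(1.301, 2.061)
t=5.720: state=(1.530, 1.737)
compare at T: x=1.530, y=1.737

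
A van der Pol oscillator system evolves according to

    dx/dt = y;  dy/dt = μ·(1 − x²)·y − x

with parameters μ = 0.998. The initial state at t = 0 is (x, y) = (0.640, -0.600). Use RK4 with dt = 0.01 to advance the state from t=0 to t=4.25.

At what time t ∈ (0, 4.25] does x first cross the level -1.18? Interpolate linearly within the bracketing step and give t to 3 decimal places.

t=0.000: state=(0.640, -0.600)
step 1 (dt=0.01): k1=(-0.600, -0.994), k2=(-0.605, -0.996), k3=(-0.605, -0.996), k4=(-0.610, -0.998); state += dt/6·(k1+2k2+2k3+k4)
t=0.010: state=(0.634, -0.610)
t=0.020: state=(0.628, -0.620)
t=0.030: state=(0.622, -0.630)
continuing one RK4 step at a time; state shown every 20 steps (Δt=0.2):
t=0.200: state=(0.499, -0.809)
t=0.400: state=(0.315, -1.045)
t=0.600: state=(0.080, -1.309)
t=0.800: state=(-0.210, -1.583)
t=1.000: state=(-0.550, -1.795)
t=1.200: state=(-0.915, -1.813)
t=1.350: state=(-1.175, -1.631)
next step: t=1.360: state=(-1.192, -1.612) — x has crossed -1.18
linear interpolation between t=1.350 (-1.17535) and t=1.360 (-1.19157) → t≈1.353

t = 1.353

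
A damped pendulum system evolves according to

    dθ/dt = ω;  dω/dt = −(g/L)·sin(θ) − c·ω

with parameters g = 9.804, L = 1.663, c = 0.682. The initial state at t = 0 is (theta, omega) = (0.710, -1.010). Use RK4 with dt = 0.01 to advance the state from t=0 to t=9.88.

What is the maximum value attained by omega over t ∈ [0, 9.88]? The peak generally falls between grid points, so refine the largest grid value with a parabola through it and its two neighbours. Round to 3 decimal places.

max omega = 1.036

t=0.000: state=(0.710, -1.010)
step 1 (dt=0.01): k1=(-1.010, -3.154), k2=(-1.026, -3.121), k3=(-1.026, -3.120), k4=(-1.041, -3.087); state += dt/6·(k1+2k2+2k3+k4)
t=0.010: state=(0.700, -1.041)
t=0.020: state=(0.689, -1.072)
t=0.030: state=(0.678, -1.102)
continuing one RK4 step at a time; state shown every 50 steps (Δt=0.5):
t=0.500: state=(-0.021, -1.544)
t=1.000: state=(-0.517, -0.278)
t=1.500: state=(-0.318, 0.914)
t=2.000: state=(0.166, 0.789)
t=2.500: state=(0.329, -0.159)
t=3.000: state=(0.087, -0.662)
t=3.500: state=(-0.180, -0.295)
t=4.000: state=(-0.172, 0.289)
t=4.500: state=(0.023, 0.388)
t=5.000: state=(0.136, 0.032)
t=5.500: state=(0.067, -0.257)
t=6.000: state=(-0.056, -0.179)
t=6.500: state=(-0.082, 0.073)
t=7.000: state=(-0.010, 0.172)
t=7.500: state=(0.052, 0.052)
t=8.000: state=(0.039, -0.090)
t=8.500: state=(-0.013, -0.092)
t=9.000: state=(-0.036, 0.008)
t=9.500: state=(-0.012, 0.071)
t=9.880: state=(0.013, 0.052)
largest grid value and its neighbours: omega(1.690)=1.03548, omega(1.700)=1.03573, omega(1.710)=1.03536
parabola through these three points peaks at t≈1.699 with omega≈1.03573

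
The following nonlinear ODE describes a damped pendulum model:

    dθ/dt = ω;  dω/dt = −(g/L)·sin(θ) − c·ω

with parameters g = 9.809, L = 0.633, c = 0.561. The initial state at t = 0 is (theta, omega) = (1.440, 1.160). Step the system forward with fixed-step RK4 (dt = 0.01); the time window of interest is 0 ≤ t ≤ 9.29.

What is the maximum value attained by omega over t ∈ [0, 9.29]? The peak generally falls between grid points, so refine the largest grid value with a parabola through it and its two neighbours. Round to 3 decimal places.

max omega = 3.750

t=0.000: state=(1.440, 1.160)
step 1 (dt=0.01): k1=(1.160, -16.014), k2=(1.080, -15.981), k3=(1.080, -15.980), k4=(1.000, -15.946); state += dt/6·(k1+2k2+2k3+k4)
t=0.010: state=(1.451, 1.000)
t=0.020: state=(1.460, 0.841)
t=0.030: state=(1.468, 0.683)
continuing one RK4 step at a time; state shown every 50 steps (Δt=0.5):
t=0.500: state=(0.281, -4.717)
t=1.000: state=(-1.119, 0.371)
t=1.500: state=(0.259, 3.421)
t=2.000: state=(0.707, -1.843)
t=2.500: state=(-0.558, -1.567)
t=3.000: state=(-0.218, 2.316)
t=3.500: state=(0.541, -0.150)
t=4.000: state=(-0.165, -1.659)
t=4.500: state=(-0.304, 1.136)
t=5.000: state=(0.316, 0.530)
t=5.500: state=(0.027, -1.204)
t=6.000: state=(-0.255, 0.373)
t=6.500: state=(0.145, 0.665)
t=7.000: state=(0.098, -0.717)
t=7.500: state=(-0.174, -0.032)
t=8.000: state=(0.041, 0.563)
t=8.500: state=(0.104, -0.347)
t=9.000: state=(-0.100, -0.195)
t=9.290: state=(-0.086, 0.265)
largest grid value and its neighbours: omega(1.380)=3.74635, omega(1.390)=3.75010, omega(1.400)=3.74809
parabola through these three points peaks at t≈1.392 with omega≈3.75017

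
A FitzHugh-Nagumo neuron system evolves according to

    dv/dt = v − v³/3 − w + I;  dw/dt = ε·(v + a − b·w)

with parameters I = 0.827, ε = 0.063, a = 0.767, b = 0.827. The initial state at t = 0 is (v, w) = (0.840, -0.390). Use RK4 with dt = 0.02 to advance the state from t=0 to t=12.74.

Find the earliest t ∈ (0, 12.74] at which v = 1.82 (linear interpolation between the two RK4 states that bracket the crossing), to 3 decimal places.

t = 0.629

t=0.000: state=(0.840, -0.390)
step 1 (dt=0.02): k1=(1.859, 0.122), k2=(1.863, 0.123), k3=(1.863, 0.123), k4=(1.867, 0.124); state += dt/6·(k1+2k2+2k3+k4)
t=0.020: state=(0.877, -0.388)
t=0.040: state=(0.915, -0.385)
t=0.060: state=(0.952, -0.383)
continuing one RK4 step at a time; state shown every 25 steps (Δt=0.5):
t=0.500: state=(1.680, -0.316)
t=0.620: state=(1.812, -0.295)
next step: t=0.640: state=(1.830, -0.292) — v has crossed 1.82
linear interpolation between t=0.620 (1.81188) and t=0.640 (1.83044) → t≈0.629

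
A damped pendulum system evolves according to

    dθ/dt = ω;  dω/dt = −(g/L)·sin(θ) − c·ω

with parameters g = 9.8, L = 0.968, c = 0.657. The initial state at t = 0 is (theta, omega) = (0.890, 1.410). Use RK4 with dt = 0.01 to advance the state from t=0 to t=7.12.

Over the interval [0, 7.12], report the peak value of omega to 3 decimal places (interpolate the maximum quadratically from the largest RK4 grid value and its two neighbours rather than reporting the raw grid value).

t=0.000: state=(0.890, 1.410)
step 1 (dt=0.01): k1=(1.410, -8.793), k2=(1.366, -8.809), k3=(1.366, -8.808), k4=(1.322, -8.822); state += dt/6·(k1+2k2+2k3+k4)
t=0.010: state=(0.904, 1.322)
t=0.020: state=(0.916, 1.234)
t=0.030: state=(0.928, 1.145)
continuing one RK4 step at a time; state shown every 25 steps (Δt=0.25):
t=0.250: state=(0.969, -0.736)
t=0.500: state=(0.572, -2.283)
t=0.750: state=(-0.060, -2.509)
t=1.000: state=(-0.564, -1.351)
t=1.250: state=(-0.696, 0.295)
t=1.500: state=(-0.449, 1.556)
t=1.750: state=(-0.001, 1.836)
t=2.000: state=(0.380, 1.072)
t=2.250: state=(0.498, -0.138)
t=2.500: state=(0.332, -1.095)
t=2.750: state=(0.012, -1.328)
t=3.000: state=(-0.267, -0.797)
t=3.250: state=(-0.357, 0.083)
t=3.500: state=(-0.240, 0.787)
t=3.750: state=(-0.009, 0.958)
t=4.000: state=(0.192, 0.575)
t=4.250: state=(0.257, -0.063)
t=4.500: state=(0.171, -0.571)
t=4.750: state=(0.004, -0.690)
t=5.000: state=(-0.140, -0.409)
t=5.250: state=(-0.185, 0.053)
t=5.500: state=(-0.121, 0.417)
t=5.750: state=(-0.001, 0.496)
t=6.000: state=(0.102, 0.289)
t=6.250: state=(0.133, -0.046)
t=6.500: state=(0.086, -0.305)
t=6.750: state=(-0.002, -0.356)
t=7.000: state=(-0.075, -0.203)
t=7.120: state=(-0.093, -0.088)
largest grid value and its neighbours: omega(1.680)=1.87490, omega(1.690)=1.87491, omega(1.700)=1.87303
parabola through these three points peaks at t≈1.685 with omega≈1.87514

max omega = 1.875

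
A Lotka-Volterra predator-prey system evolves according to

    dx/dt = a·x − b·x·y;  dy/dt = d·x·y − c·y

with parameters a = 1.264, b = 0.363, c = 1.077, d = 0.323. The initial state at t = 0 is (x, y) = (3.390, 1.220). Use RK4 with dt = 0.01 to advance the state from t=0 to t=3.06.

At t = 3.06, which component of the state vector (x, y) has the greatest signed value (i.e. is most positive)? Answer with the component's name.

t=0.000: state=(3.390, 1.220)
step 1 (dt=0.01): k1=(2.784, 0.022), k2=(2.795, 0.027), k3=(2.795, 0.027), k4=(2.806, 0.033); state += dt/6·(k1+2k2+2k3+k4)
t=0.010: state=(3.418, 1.220)
t=0.020: state=(3.446, 1.221)
t=0.030: state=(3.475, 1.221)
continuing one RK4 step at a time; state shown every 10 steps (Δt=0.1):
t=0.100: state=(3.680, 1.228)
t=0.200: state=(3.992, 1.248)
t=0.300: state=(4.327, 1.281)
t=0.400: state=(4.683, 1.331)
t=0.500: state=(5.057, 1.398)
t=0.600: state=(5.446, 1.488)
t=0.700: state=(5.843, 1.603)
t=0.800: state=(6.240, 1.749)
t=0.900: state=(6.624, 1.934)
t=1.000: state=(6.979, 2.163)
t=1.100: state=(7.285, 2.446)
t=1.200: state=(7.518, 2.790)
t=1.300: state=(7.654, 3.201)
t=1.400: state=(7.667, 3.683)
t=1.500: state=(7.537, 4.229)
t=1.600: state=(7.258, 4.824)
t=1.700: state=(6.836, 5.440)
t=1.800: state=(6.297, 6.040)
t=1.900: state=(5.681, 6.582)
t=2.000: state=(5.034, 7.027)
t=2.100: state=(4.399, 7.347)
t=2.200: state=(3.809, 7.531)
t=2.300: state=(3.284, 7.581)
t=2.400: state=(2.832, 7.512)
t=2.500: state=(2.454, 7.345)
t=2.600: state=(2.142, 7.102)
t=2.700: state=(1.888, 6.805)
t=2.800: state=(1.683, 6.472)
t=2.900: state=(1.520, 6.119)
t=3.000: state=(1.390, 5.758)
t=3.060: state=(1.326, 5.542)
compare at T: x=1.326, y=5.542

largest component: y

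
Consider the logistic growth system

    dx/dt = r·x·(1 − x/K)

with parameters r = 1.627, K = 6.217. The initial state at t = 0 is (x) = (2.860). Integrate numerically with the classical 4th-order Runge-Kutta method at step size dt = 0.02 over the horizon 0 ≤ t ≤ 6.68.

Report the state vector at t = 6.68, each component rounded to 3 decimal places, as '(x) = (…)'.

t=0.000: state=(2.860)
step 1 (dt=0.02): k1=(2.513), k2=(2.516), k3=(2.516), k4=(2.518); state += dt/6·(k1+2k2+2k3+k4)
t=0.020: state=(2.910)
t=0.040: state=(2.961)
t=0.060: state=(3.011)
continuing one RK4 step at a time; state shown every 25 steps (Δt=0.5):
t=0.500: state=(4.089)
t=1.000: state=(5.052)
t=1.500: state=(5.640)
t=2.000: state=(5.947)
t=2.500: state=(6.095)
t=3.000: state=(6.162)
t=3.500: state=(6.193)
t=4.000: state=(6.206)
t=4.500: state=(6.212)
t=5.000: state=(6.215)
t=5.500: state=(6.216)
t=6.000: state=(6.217)
t=6.500: state=(6.217)
t=6.680: state=(6.217)

(x) = (6.217)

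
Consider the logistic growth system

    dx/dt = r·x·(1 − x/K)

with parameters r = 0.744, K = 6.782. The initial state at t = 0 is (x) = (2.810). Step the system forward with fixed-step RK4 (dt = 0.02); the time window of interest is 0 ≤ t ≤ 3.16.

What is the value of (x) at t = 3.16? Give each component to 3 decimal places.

t=0.000: state=(2.810)
step 1 (dt=0.02): k1=(1.224), k2=(1.226), k3=(1.226), k4=(1.227); state += dt/6·(k1+2k2+2k3+k4)
t=0.020: state=(2.835)
t=0.040: state=(2.859)
t=0.060: state=(2.884)
continuing one RK4 step at a time; state shown every 10 steps (Δt=0.2):
t=0.200: state=(3.058)
t=0.400: state=(3.309)
t=0.600: state=(3.561)
t=0.800: state=(3.811)
t=1.000: state=(4.057)
t=1.200: state=(4.296)
t=1.400: state=(4.525)
t=1.600: state=(4.743)
t=1.800: state=(4.949)
t=2.000: state=(5.141)
t=2.200: state=(5.319)
t=2.400: state=(5.482)
t=2.600: state=(5.632)
t=2.800: state=(5.767)
t=3.000: state=(5.889)
t=3.160: state=(5.977)

(x) = (5.977)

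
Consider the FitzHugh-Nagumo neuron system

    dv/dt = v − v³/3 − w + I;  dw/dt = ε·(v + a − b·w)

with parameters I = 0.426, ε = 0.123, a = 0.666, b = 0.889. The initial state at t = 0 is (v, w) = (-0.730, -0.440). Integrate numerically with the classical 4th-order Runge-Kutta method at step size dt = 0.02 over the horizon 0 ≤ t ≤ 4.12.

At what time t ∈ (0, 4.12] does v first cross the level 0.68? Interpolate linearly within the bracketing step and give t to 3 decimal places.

t=0.000: state=(-0.730, -0.440)
step 1 (dt=0.02): k1=(0.266, 0.040), k2=(0.267, 0.041), k3=(0.267, 0.041), k4=(0.267, 0.041); state += dt/6·(k1+2k2+2k3+k4)
t=0.020: state=(-0.725, -0.439)
t=0.040: state=(-0.719, -0.438)
t=0.060: state=(-0.714, -0.438)
continuing one RK4 step at a time; state shown every 10 steps (Δt=0.2):
t=0.200: state=(-0.675, -0.431)
t=0.400: state=(-0.616, -0.422)
t=0.600: state=(-0.551, -0.410)
t=0.800: state=(-0.479, -0.398)
t=1.000: state=(-0.397, -0.384)
t=1.200: state=(-0.304, -0.368)
t=1.400: state=(-0.196, -0.350)
t=1.600: state=(-0.070, -0.329)
t=1.800: state=(0.079, -0.306)
t=2.000: state=(0.255, -0.279)
t=2.200: state=(0.461, -0.248)
t=2.380: state=(0.670, -0.216)
next step: t=2.400: state=(0.695, -0.213) — v has crossed 0.68
linear interpolation between t=2.380 (0.67026) and t=2.400 (0.69460) → t≈2.388

t = 2.388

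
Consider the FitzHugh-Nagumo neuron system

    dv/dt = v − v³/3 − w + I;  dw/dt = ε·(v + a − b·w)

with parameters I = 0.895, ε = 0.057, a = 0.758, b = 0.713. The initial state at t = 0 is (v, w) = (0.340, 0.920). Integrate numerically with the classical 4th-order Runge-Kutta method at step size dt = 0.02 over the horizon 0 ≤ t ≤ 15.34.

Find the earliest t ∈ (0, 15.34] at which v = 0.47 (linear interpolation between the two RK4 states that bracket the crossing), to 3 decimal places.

t=0.000: state=(0.340, 0.920)
step 1 (dt=0.02): k1=(0.302, 0.025), k2=(0.304, 0.025), k3=(0.304, 0.025), k4=(0.307, 0.026); state += dt/6·(k1+2k2+2k3+k4)
t=0.020: state=(0.346, 0.921)
t=0.040: state=(0.352, 0.921)
t=0.060: state=(0.359, 0.922)
t=0.360: state=(0.465, 0.930)
next step: t=0.380: state=(0.473, 0.931) — v has crossed 0.47
linear interpolation between t=0.360 (0.46531) and t=0.380 (0.47329) → t≈0.372

t = 0.372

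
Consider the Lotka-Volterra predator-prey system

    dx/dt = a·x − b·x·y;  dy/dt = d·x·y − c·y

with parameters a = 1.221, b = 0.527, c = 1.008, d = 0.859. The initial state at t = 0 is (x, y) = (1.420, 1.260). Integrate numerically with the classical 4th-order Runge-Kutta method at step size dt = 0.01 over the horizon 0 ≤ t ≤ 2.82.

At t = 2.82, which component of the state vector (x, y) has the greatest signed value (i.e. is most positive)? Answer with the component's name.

t=0.000: state=(1.420, 1.260)
step 1 (dt=0.01): k1=(0.791, 0.267), k2=(0.792, 0.271), k3=(0.792, 0.271), k4=(0.793, 0.276); state += dt/6·(k1+2k2+2k3+k4)
t=0.010: state=(1.428, 1.263)
t=0.020: state=(1.436, 1.266)
t=0.030: state=(1.444, 1.268)
continuing one RK4 step at a time; state shown every 10 steps (Δt=0.1):
t=0.100: state=(1.500, 1.291)
t=0.200: state=(1.582, 1.333)
t=0.300: state=(1.664, 1.385)
t=0.400: state=(1.745, 1.450)
t=0.500: state=(1.823, 1.528)
t=0.600: state=(1.895, 1.621)
t=0.700: state=(1.961, 1.729)
t=0.800: state=(2.016, 1.855)
t=0.900: state=(2.058, 1.998)
t=1.000: state=(2.084, 2.158)
t=1.100: state=(2.092, 2.335)
t=1.200: state=(2.080, 2.526)
t=1.300: state=(2.046, 2.727)
t=1.400: state=(1.992, 2.933)
t=1.500: state=(1.918, 3.137)
t=1.600: state=(1.827, 3.331)
t=1.700: state=(1.724, 3.508)
t=1.800: state=(1.612, 3.660)
t=1.900: state=(1.497, 3.782)
t=2.000: state=(1.382, 3.870)
t=2.100: state=(1.272, 3.921)
t=2.200: state=(1.168, 3.936)
t=2.300: state=(1.073, 3.918)
t=2.400: state=(0.987, 3.870)
t=2.500: state=(0.911, 3.796)
t=2.600: state=(0.845, 3.700)
t=2.700: state=(0.788, 3.588)
t=2.800: state=(0.739, 3.464)
t=2.820: state=(0.730, 3.438)
compare at T: x=0.730, y=3.438

largest component: y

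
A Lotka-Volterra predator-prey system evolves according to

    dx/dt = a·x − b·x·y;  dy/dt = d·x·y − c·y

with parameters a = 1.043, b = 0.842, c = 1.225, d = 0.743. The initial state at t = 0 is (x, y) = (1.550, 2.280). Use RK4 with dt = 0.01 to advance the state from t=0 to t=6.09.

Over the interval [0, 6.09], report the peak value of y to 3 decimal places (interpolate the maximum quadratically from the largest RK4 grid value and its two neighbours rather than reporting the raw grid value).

t=0.000: state=(1.550, 2.280)
step 1 (dt=0.01): k1=(-1.359, -0.167), k2=(-1.352, -0.179), k3=(-1.352, -0.179), k4=(-1.345, -0.190); state += dt/6·(k1+2k2+2k3+k4)
t=0.010: state=(1.536, 2.278)
t=0.020: state=(1.523, 2.276)
t=0.030: state=(1.510, 2.274)
continuing one RK4 step at a time; state shown every 20 steps (Δt=0.2):
t=0.200: state=(1.307, 2.205)
t=0.400: state=(1.123, 2.066)
t=0.600: state=(0.991, 1.891)
t=0.800: state=(0.902, 1.703)
t=1.000: state=(0.848, 1.518)
t=1.200: state=(0.821, 1.344)
t=1.400: state=(0.817, 1.188)
t=1.600: state=(0.834, 1.051)
t=1.800: state=(0.870, 0.933)
t=2.000: state=(0.924, 0.835)
t=2.200: state=(0.996, 0.753)
t=2.400: state=(1.087, 0.688)
t=2.600: state=(1.198, 0.638)
t=2.800: state=(1.329, 0.602)
t=3.000: state=(1.483, 0.581)
t=3.200: state=(1.658, 0.574)
t=3.400: state=(1.853, 0.583)
t=3.600: state=(2.065, 0.610)
t=3.800: state=(2.287, 0.660)
t=4.000: state=(2.506, 0.738)
t=4.200: state=(2.702, 0.851)
t=4.400: state=(2.849, 1.006)
t=4.600: state=(2.914, 1.210)
t=4.800: state=(2.869, 1.458)
t=5.000: state=(2.703, 1.729)
t=5.200: state=(2.435, 1.984)
t=5.400: state=(2.110, 2.178)
t=5.600: state=(1.784, 2.276)
t=5.800: state=(1.497, 2.272)
t=6.000: state=(1.266, 2.181)
t=6.090: state=(1.181, 2.120)
largest grid value and its neighbours: y(5.680)=2.28582, y(5.690)=2.28594, y(5.700)=2.28581
parabola through these three points peaks at t≈5.690 with y≈2.28594

max y = 2.286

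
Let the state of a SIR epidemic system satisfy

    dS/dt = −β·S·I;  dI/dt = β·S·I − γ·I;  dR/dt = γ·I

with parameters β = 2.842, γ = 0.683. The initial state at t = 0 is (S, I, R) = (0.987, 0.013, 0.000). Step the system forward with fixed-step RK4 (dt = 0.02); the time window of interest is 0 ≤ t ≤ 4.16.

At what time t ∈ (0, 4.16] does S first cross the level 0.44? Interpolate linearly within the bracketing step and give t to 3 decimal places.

t=0.000: state=(0.987, 0.013, 0.000)
step 1 (dt=0.02): k1=(-0.036, 0.028, 0.009), k2=(-0.037, 0.028, 0.009), k3=(-0.037, 0.028, 0.009), k4=(-0.038, 0.029, 0.009); state += dt/6·(k1+2k2+2k3+k4)
t=0.020: state=(0.986, 0.014, 0.000)
t=0.040: state=(0.985, 0.014, 0.000)
t=0.060: state=(0.985, 0.015, 0.001)
continuing one RK4 step at a time; state shown every 10 steps (Δt=0.2):
t=0.200: state=(0.978, 0.020, 0.002)
t=0.400: state=(0.964, 0.030, 0.006)
t=0.600: state=(0.944, 0.045, 0.011)
t=0.800: state=(0.915, 0.067, 0.018)
t=1.000: state=(0.874, 0.097, 0.029)
t=1.200: state=(0.818, 0.137, 0.045)
t=1.400: state=(0.747, 0.186, 0.067)
t=1.600: state=(0.661, 0.243, 0.096)
t=1.800: state=(0.567, 0.300, 0.133)
t=2.000: state=(0.471, 0.351, 0.178)
t=2.060: state=(0.443, 0.365, 0.193)
next step: t=2.080: state=(0.434, 0.369, 0.198) — S has crossed 0.44
linear interpolation between t=2.060 (0.44268) and t=2.080 (0.43355) → t≈2.066

t = 2.066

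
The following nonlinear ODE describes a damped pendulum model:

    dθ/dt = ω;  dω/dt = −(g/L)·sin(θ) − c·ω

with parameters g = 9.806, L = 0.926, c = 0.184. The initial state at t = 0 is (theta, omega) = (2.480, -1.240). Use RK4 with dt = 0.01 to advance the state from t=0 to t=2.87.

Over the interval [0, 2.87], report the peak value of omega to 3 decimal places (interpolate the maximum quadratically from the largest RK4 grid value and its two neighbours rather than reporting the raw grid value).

max omega = 5.381

t=0.000: state=(2.480, -1.240)
step 1 (dt=0.01): k1=(-1.240, -6.278), k2=(-1.271, -6.324), k3=(-1.272, -6.325), k4=(-1.303, -6.372); state += dt/6·(k1+2k2+2k3+k4)
t=0.010: state=(2.467, -1.303)
t=0.020: state=(2.454, -1.367)
t=0.030: state=(2.440, -1.433)
continuing one RK4 step at a time; state shown every 10 steps (Δt=0.1):
t=0.100: state=(2.323, -1.920)
t=0.200: state=(2.092, -2.723)
t=0.300: state=(1.774, -3.648)
t=0.400: state=(1.361, -4.623)
t=0.500: state=(0.854, -5.470)
t=0.600: state=(0.280, -5.928)
t=0.700: state=(-0.312, -5.801)
t=0.800: state=(-0.862, -5.116)
t=0.900: state=(-1.324, -4.095)
t=1.000: state=(-1.678, -2.978)
t=1.100: state=(-1.921, -1.907)
t=1.200: state=(-2.062, -0.919)
t=1.300: state=(-2.107, 0.007)
t=1.400: state=(-2.061, 0.917)
t=1.500: state=(-1.923, 1.854)
t=1.600: state=(-1.689, 2.836)
t=1.700: state=(-1.355, 3.828)
t=1.800: state=(-0.927, 4.708)
t=1.900: state=(-0.424, 5.274)
t=2.000: state=(0.111, 5.339)
t=2.100: state=(0.626, 4.864)
t=2.200: state=(1.071, 3.989)
t=2.300: state=(1.417, 2.925)
t=2.400: state=(1.654, 1.825)
t=2.500: state=(1.783, 0.756)
t=2.600: state=(1.807, -0.279)
t=2.700: state=(1.728, -1.301)
t=2.800: state=(1.547, -2.322)
t=2.870: state=(1.359, -3.023)
largest grid value and its neighbours: omega(1.950)=5.37685, omega(1.960)=5.38071, omega(1.970)=5.37891
parabola through these three points peaks at t≈1.962 with omega≈5.38080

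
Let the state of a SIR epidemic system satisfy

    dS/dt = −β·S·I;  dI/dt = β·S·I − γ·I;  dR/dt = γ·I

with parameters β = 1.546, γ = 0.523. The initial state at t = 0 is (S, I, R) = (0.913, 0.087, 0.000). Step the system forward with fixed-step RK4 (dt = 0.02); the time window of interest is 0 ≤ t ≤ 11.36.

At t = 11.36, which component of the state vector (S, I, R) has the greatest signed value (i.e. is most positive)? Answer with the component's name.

largest component: R

t=0.000: state=(0.913, 0.087, 0.000)
step 1 (dt=0.02): k1=(-0.123, 0.077, 0.046), k2=(-0.124, 0.078, 0.046), k3=(-0.124, 0.078, 0.046), k4=(-0.125, 0.078, 0.046); state += dt/6·(k1+2k2+2k3+k4)
t=0.020: state=(0.911, 0.089, 0.001)
t=0.040: state=(0.908, 0.090, 0.002)
t=0.060: state=(0.905, 0.092, 0.003)
continuing one RK4 step at a time; state shown every 25 steps (Δt=0.5):
t=0.500: state=(0.840, 0.132, 0.028)
t=1.000: state=(0.742, 0.188, 0.070)
t=1.500: state=(0.628, 0.246, 0.127)
t=2.000: state=(0.509, 0.293, 0.198)
t=2.500: state=(0.401, 0.321, 0.278)
t=3.000: state=(0.312, 0.325, 0.363)
t=3.500: state=(0.244, 0.310, 0.446)
t=4.000: state=(0.194, 0.282, 0.524)
t=4.500: state=(0.158, 0.249, 0.593)
t=5.000: state=(0.132, 0.214, 0.654)
t=5.500: state=(0.113, 0.181, 0.706)
t=6.000: state=(0.100, 0.151, 0.749)
t=6.500: state=(0.090, 0.125, 0.785)
t=7.000: state=(0.082, 0.103, 0.815)
t=7.500: state=(0.076, 0.084, 0.839)
t=8.000: state=(0.072, 0.069, 0.859)
t=8.500: state=(0.069, 0.056, 0.875)
t=9.000: state=(0.066, 0.045, 0.889)
t=9.500: state=(0.064, 0.037, 0.899)
t=10.000: state=(0.062, 0.030, 0.908)
t=10.500: state=(0.061, 0.024, 0.915)
t=11.000: state=(0.060, 0.019, 0.921)
t=11.360: state=(0.059, 0.017, 0.924)
compare at T: S=0.059, I=0.017, R=0.924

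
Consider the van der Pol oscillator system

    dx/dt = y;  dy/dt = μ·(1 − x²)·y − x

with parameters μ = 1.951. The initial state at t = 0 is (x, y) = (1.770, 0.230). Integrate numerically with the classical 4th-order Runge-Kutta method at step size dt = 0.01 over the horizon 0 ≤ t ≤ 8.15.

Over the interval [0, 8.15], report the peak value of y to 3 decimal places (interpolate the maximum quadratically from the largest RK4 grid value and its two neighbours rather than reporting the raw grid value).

max y = 3.758

t=0.000: state=(1.770, 0.230)
step 1 (dt=0.01): k1=(0.230, -2.727), k2=(0.216, -2.673), k3=(0.217, -2.674), k4=(0.203, -2.621); state += dt/6·(k1+2k2+2k3+k4)
t=0.010: state=(1.772, 0.203)
t=0.020: state=(1.774, 0.178)
t=0.030: state=(1.776, 0.153)
continuing one RK4 step at a time; state shown every 50 steps (Δt=0.5):
t=0.500: state=(1.694, -0.352)
t=1.000: state=(1.478, -0.506)
t=1.500: state=(1.177, -0.723)
t=2.000: state=(0.699, -1.298)
t=2.500: state=(-0.349, -3.221)
t=3.000: state=(-1.875, -1.336)
t=3.500: state=(-1.986, 0.248)
t=4.000: state=(-1.824, 0.371)
t=4.500: state=(-1.620, 0.450)
t=5.000: state=(-1.365, 0.586)
t=5.500: state=(-1.007, 0.894)
t=6.000: state=(-0.367, 1.874)
t=6.500: state=(1.119, 3.687)
t=7.000: state=(2.015, 0.162)
t=7.500: state=(1.924, -0.323)
t=8.000: state=(1.742, -0.401)
t=8.150: state=(1.680, -0.425)
largest grid value and its neighbours: y(6.440)=3.75470, y(6.450)=3.75770, y(6.460)=3.75520
parabola through these three points peaks at t≈6.450 with y≈3.75771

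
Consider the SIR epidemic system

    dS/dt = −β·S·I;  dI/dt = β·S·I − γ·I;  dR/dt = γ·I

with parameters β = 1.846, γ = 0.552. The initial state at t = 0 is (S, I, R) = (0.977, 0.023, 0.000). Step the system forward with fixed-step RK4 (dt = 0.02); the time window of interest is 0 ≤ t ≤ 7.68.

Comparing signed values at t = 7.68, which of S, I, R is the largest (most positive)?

t=0.000: state=(0.977, 0.023, 0.000)
step 1 (dt=0.02): k1=(-0.041, 0.029, 0.013), k2=(-0.042, 0.029, 0.013), k3=(-0.042, 0.029, 0.013), k4=(-0.042, 0.029, 0.013); state += dt/6·(k1+2k2+2k3+k4)
t=0.020: state=(0.976, 0.024, 0.000)
t=0.040: state=(0.975, 0.024, 0.001)
t=0.060: state=(0.974, 0.025, 0.001)
continuing one RK4 step at a time; state shown every 25 steps (Δt=0.5):
t=0.500: state=(0.949, 0.042, 0.009)
t=1.000: state=(0.899, 0.076, 0.025)
t=1.500: state=(0.820, 0.128, 0.052)
t=2.000: state=(0.707, 0.196, 0.097)
t=2.500: state=(0.570, 0.269, 0.161)
t=3.000: state=(0.433, 0.324, 0.244)
t=3.500: state=(0.317, 0.346, 0.337)
t=4.000: state=(0.231, 0.338, 0.432)
t=4.500: state=(0.171, 0.308, 0.521)
t=5.000: state=(0.131, 0.268, 0.601)
t=5.500: state=(0.104, 0.227, 0.669)
t=6.000: state=(0.086, 0.188, 0.726)
t=6.500: state=(0.074, 0.153, 0.773)
t=7.000: state=(0.065, 0.124, 0.811)
t=7.500: state=(0.058, 0.100, 0.842)
t=7.680: state=(0.057, 0.092, 0.851)
compare at T: S=0.057, I=0.092, R=0.851

largest component: R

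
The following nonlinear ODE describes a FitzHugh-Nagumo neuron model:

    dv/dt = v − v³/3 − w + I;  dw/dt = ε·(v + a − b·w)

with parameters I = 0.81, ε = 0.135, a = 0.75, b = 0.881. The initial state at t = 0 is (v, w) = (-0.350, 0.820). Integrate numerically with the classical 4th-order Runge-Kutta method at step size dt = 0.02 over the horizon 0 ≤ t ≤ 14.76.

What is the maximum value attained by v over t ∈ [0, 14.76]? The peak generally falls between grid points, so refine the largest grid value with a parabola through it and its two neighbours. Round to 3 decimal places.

t=0.000: state=(-0.350, 0.820)
step 1 (dt=0.02): k1=(-0.346, -0.044), k2=(-0.348, -0.044), k3=(-0.348, -0.044), k4=(-0.351, -0.044); state += dt/6·(k1+2k2+2k3+k4)
t=0.020: state=(-0.357, 0.819)
t=0.040: state=(-0.364, 0.818)
t=0.060: state=(-0.371, 0.817)
continuing one RK4 step at a time; state shown every 25 steps (Δt=0.5):
t=0.500: state=(-0.557, 0.792)
t=1.000: state=(-0.825, 0.751)
t=1.500: state=(-1.112, 0.693)
t=2.000: state=(-1.337, 0.621)
t=2.500: state=(-1.461, 0.542)
t=3.000: state=(-1.503, 0.463)
t=3.500: state=(-1.496, 0.387)
t=4.000: state=(-1.465, 0.316)
t=4.500: state=(-1.422, 0.253)
t=5.000: state=(-1.372, 0.196)
t=5.500: state=(-1.319, 0.145)
t=6.000: state=(-1.262, 0.101)
t=6.500: state=(-1.202, 0.064)
t=7.000: state=(-1.139, 0.033)
t=7.500: state=(-1.071, 0.008)
t=8.000: state=(-0.997, -0.011)
t=8.500: state=(-0.915, -0.024)
t=9.000: state=(-0.821, -0.031)
t=9.500: state=(-0.708, -0.030)
t=10.000: state=(-0.566, -0.021)
t=10.500: state=(-0.374, -0.002)
t=11.000: state=(-0.094, 0.032)
t=11.500: state=(0.334, 0.086)
t=12.000: state=(0.938, 0.171)
t=12.500: state=(1.512, 0.292)
t=13.000: state=(1.785, 0.434)
t=13.500: state=(1.839, 0.578)
t=14.000: state=(1.814, 0.714)
t=14.500: state=(1.768, 0.839)
t=14.760: state=(1.740, 0.900)
largest grid value and its neighbours: v(13.480)=1.83872, v(13.500)=1.83875, v(13.520)=1.83866
parabola through these three points peaks at t≈13.495 with v≈1.83875

max v = 1.839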